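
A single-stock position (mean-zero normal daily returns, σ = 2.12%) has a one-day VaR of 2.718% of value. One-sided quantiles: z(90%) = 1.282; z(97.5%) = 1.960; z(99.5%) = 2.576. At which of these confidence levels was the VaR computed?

Implied z = VaR/σ = 2.718 / 2.12 = 1.282.
This matches z(90%) = 1.282.

90%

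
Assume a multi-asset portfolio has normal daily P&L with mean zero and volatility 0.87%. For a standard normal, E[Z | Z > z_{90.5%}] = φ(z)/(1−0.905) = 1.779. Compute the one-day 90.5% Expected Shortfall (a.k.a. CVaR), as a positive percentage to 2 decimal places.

ES = 0.87% × 1.779 = 1.548%.

1.55%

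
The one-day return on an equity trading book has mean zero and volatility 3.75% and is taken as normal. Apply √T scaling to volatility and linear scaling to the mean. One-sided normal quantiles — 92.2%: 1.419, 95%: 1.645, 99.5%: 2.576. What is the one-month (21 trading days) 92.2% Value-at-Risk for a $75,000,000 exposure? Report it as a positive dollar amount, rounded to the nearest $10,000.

$18,290,000

σ_{21d} = 3.75% × √21 = 17.185%.
VaR = 1.419 × 17.185% = 24.386%.
On $75,000,000: 0.24386 × $75,000,000 = $18,289,500.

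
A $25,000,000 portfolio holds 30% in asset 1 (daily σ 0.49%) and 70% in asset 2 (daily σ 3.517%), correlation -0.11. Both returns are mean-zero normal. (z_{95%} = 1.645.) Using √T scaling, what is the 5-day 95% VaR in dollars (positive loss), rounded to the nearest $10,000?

σ_p = √(0.3²·0.49² + 0.7²·3.517² + 2·-0.11·0.3·0.7·0.49·3.517) = 2.450%.
σ_{5d} = 2.450% × √5 = 5.478%.
VaR = 1.645 × 5.478% = 9.011%; on $25,000,000 that is $2,252,750.

$2,250,000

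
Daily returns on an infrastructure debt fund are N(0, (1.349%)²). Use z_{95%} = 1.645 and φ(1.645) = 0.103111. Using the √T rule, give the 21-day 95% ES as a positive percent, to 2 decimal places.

σ_{21d} = 1.349% × √21 = 6.182%.
ES multiplier = φ(z)/(1−α) = 0.103111/0.05 = 2.062.
ES = 6.182% × 2.062 = 12.747%.

12.75%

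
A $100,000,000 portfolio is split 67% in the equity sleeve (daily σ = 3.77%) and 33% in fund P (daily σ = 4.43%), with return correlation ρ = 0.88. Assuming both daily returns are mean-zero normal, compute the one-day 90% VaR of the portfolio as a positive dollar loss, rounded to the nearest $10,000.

$4,970,000

σ_p² = 0.67²·3.77² + 0.33²·4.43² + 2·0.88·0.67·0.33·3.77·4.43 = 15.0163 (%²).
σ_p = √15.0163 = 3.875%.
At 90%, z = 1.282.
VaR = 1.282 × 3.875% = 4.968%; on $100,000,000 that is $4,968,000.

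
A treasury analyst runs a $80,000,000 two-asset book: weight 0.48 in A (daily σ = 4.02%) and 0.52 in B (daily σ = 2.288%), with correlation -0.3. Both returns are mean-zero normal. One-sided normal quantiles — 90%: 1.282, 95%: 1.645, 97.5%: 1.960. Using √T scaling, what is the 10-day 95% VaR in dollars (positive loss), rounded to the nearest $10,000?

σ_p = √(0.48²·4.02² + 0.52²·2.288² + 2·-0.3·0.48·0.52·4.02·2.288) = 1.939%.
σ_{10d} = 1.939% × √10 = 6.132%.
VaR = 1.645 × 6.132% = 10.087%; on $80,000,000 that is $8,069,600.

$8,070,000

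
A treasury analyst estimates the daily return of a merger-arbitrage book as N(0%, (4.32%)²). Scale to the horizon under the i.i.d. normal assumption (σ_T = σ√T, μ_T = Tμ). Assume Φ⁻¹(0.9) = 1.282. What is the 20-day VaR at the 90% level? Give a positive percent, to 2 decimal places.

σ_{20d} = 4.32% × √20 = 19.320%.
VaR = 1.282 × 19.320% = 24.768%.

24.77%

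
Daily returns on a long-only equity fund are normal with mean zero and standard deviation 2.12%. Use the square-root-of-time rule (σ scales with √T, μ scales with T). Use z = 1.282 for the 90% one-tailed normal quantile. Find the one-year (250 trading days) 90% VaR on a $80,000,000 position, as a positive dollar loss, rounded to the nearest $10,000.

$34,380,000

σ_{250d} = 2.12% × √250 = 33.520%.
VaR = 1.282 × 33.520% = 42.973%.
On $80,000,000: 0.42973 × $80,000,000 = $34,378,400.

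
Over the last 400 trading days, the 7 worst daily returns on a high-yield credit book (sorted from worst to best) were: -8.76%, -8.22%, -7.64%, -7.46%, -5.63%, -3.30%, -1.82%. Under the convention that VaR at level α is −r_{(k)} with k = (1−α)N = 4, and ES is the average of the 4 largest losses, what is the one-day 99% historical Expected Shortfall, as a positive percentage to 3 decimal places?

8.020%

The 4 worst returns sum to -32.08%.
ES = −(-32.08%) / 4 = 8.02% ≈ 8.020%.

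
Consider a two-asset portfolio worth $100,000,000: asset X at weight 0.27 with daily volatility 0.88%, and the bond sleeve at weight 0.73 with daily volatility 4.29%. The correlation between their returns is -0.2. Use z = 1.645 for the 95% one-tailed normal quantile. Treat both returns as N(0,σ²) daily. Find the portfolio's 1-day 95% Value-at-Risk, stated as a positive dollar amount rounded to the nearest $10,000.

σ_p² = 0.27²·0.88² + 0.73²·4.29² + 2·-0.2·0.27·0.73·0.88·4.29 = 9.5664 (%²).
σ_p = √9.5664 = 3.093%.
VaR = 1.645 × 3.093% = 5.088%; on $100,000,000 that is $5,088,000.

$5,090,000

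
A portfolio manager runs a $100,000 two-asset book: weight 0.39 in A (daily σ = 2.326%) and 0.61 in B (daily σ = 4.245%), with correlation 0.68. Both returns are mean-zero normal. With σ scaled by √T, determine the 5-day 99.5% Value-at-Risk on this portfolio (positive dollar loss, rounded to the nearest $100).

$18,900

σ_p = √(0.39²·2.326² + 0.61²·4.245² + 2·0.68·0.39·0.61·2.326·4.245) = 3.275%.
σ_{5d} = 3.275% × √5 = 7.323%.
z(99.5%) = 2.576.
VaR = 2.576 × 7.323% = 18.864%; on $100,000 that is $18,864.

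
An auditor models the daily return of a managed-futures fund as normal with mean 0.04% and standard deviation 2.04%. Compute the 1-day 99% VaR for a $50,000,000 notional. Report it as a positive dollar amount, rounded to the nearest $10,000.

$2,350,000

At 99% one-sided, z = 2.326.
VaR = −μ + z·σ = −(0.04%) + 2.326 × 2.04% = 4.705%.
On $50,000,000: 0.04705 × $50,000,000 = $2,352,500.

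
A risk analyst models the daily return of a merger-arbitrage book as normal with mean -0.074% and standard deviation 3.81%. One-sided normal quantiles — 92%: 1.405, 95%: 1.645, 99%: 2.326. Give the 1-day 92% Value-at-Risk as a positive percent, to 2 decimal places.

VaR = −μ + z·σ = −(-0.074%) + 1.405 × 3.81% = 5.427%.

5.43%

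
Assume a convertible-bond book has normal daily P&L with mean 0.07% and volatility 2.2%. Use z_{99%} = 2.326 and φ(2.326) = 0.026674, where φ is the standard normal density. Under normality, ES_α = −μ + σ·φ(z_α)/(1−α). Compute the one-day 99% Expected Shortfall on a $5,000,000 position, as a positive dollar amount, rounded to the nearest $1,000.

Tail multiplier: φ(z)/(1−α) = 0.026674 / 0.01 = 2.667.
ES = −(0.07%) + 2.2% × 2.667 = 5.797%.
On $5,000,000: 0.05797 × $5,000,000 = $289,850.

$290,000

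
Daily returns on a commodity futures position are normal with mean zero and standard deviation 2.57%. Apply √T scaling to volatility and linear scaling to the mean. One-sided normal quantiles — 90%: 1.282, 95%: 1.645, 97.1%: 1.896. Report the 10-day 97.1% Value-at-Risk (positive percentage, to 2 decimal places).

σ_{10d} = 2.57% × √10 = 8.127%.
VaR = 1.896 × 8.127% = 15.409%.

15.41%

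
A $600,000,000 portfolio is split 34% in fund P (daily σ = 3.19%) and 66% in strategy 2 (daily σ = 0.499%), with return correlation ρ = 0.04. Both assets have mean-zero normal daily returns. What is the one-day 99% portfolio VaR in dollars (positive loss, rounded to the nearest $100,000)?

σ_p² = 0.34²·3.19² + 0.66²·0.499² + 2·0.04·0.34·0.66·3.19·0.499 = 1.3134 (%²).
σ_p = √1.3134 = 1.146%.
At 99%, z = 2.326.
VaR = 2.326 × 1.146% = 2.666%; on $600,000,000 that is $15,996,000.

$16,000,000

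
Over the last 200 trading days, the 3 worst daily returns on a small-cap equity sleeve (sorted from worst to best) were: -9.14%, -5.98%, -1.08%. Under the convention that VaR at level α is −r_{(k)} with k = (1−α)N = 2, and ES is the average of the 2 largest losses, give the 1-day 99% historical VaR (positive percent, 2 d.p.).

5.98%

k = 2; the 2nd lowest return is -5.98%, so VaR = 5.98%.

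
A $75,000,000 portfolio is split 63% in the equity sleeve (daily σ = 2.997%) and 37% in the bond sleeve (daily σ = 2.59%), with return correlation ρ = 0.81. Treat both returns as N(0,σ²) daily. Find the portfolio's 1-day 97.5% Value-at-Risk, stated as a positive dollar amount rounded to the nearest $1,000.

σ_p² = 0.63²·2.997² + 0.37²·2.59² + 2·0.81·0.63·0.37·2.997·2.59 = 7.4145 (%²).
σ_p = √7.4145 = 2.723%.
At 97.5%, z = 1.960.
VaR = 1.960 × 2.723% = 5.337%; on $75,000,000 that is $4,002,750.

$4,003,000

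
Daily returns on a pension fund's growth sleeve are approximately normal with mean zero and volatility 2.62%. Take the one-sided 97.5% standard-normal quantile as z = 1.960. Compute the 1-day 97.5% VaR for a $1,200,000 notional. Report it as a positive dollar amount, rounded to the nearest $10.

VaR = z·σ = 1.960 × 2.62% = 5.135%.
On $1,200,000: 0.05135 × $1,200,000 = $61,620.

$61,620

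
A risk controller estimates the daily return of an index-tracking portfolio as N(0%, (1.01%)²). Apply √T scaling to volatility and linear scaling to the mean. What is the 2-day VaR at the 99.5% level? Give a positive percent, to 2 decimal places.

3.68%

At 99.5%, z = 2.576.
σ_{2d} = 1.01% × √2 = 1.428%.
VaR = 2.576 × 1.428% = 3.679%.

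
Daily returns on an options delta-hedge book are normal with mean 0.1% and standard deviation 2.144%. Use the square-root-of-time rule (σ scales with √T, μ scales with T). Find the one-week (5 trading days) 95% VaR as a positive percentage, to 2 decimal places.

7.39%

At 95%, z = 1.645.
σ_{5d} = 2.144% × √5 = 4.794%; μ_{5d} = 5 × 0.1% = 0.500%.
VaR = −(0.500%) + 1.645 × 4.794% = 7.386%.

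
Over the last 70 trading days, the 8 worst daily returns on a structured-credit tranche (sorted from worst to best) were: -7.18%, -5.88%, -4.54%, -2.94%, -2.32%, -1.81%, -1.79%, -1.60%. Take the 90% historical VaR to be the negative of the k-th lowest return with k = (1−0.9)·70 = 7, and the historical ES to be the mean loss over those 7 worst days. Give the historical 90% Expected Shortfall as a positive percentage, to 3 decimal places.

The 7 worst returns sum to -26.46%.
ES = −(-26.46%) / 7 = 3.78% ≈ 3.780%.

3.780%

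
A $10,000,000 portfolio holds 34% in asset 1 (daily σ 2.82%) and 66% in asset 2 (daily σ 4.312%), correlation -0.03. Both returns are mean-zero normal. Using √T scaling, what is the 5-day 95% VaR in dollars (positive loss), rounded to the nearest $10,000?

σ_p = √(0.34²·2.82² + 0.66²·4.312² + 2·-0.03·0.34·0.66·2.82·4.312) = 2.976%.
σ_{5d} = 2.976% × √5 = 6.655%.
z(95%) = 1.645.
VaR = 1.645 × 6.655% = 10.947%; on $10,000,000 that is $1,094,700.

$1,090,000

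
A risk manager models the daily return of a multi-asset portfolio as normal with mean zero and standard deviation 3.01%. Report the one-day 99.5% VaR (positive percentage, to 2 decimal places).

At 99.5% one-sided, z = 2.576.
VaR = z·σ = 2.576 × 3.01% = 7.754%.

7.75%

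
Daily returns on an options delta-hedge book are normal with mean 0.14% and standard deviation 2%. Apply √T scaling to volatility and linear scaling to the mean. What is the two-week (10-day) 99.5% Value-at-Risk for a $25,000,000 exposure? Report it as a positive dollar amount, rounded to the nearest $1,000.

$3,723,000

At 99.5%, z = 2.576.
σ_{10d} = 2% × √10 = 6.325%; μ_{10d} = 10 × 0.14% = 1.400%.
VaR = −(1.400%) + 2.576 × 6.325% = 14.893%.
On $25,000,000: 0.14893 × $25,000,000 = $3,723,250.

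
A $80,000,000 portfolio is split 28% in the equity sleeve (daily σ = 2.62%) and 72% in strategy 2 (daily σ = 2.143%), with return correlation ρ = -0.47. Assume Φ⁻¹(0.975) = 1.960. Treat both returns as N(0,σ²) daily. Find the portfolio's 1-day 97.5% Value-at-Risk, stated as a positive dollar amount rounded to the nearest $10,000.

σ_p² = 0.28²·2.62² + 0.72²·2.143² + 2·-0.47·0.28·0.72·2.62·2.143 = 1.8549 (%²).
σ_p = √1.8549 = 1.362%.
VaR = 1.960 × 1.362% = 2.670%; on $80,000,000 that is $2,136,000.

$2,140,000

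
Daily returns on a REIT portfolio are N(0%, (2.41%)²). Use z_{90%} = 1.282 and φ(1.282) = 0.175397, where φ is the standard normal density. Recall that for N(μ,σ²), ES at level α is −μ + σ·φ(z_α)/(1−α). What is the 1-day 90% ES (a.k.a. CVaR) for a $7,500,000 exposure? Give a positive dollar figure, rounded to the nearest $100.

Tail multiplier: φ(z)/(1−α) = 0.175397 / 0.1 = 1.754.
ES = 2.41% × 1.754 = 4.227%.
On $7,500,000: 0.04227 × $7,500,000 = $317,025.

$317,000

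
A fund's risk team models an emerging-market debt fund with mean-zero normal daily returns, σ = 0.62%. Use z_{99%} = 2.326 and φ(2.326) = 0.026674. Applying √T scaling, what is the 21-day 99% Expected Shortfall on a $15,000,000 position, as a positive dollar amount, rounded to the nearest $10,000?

σ_{21d} = 0.62% × √21 = 2.841%.
ES multiplier = φ(z)/(1−α) = 0.026674/0.01 = 2.667.
ES = 2.841% × 2.667 = 7.577%; on $15,000,000: $1,136,550.

$1,140,000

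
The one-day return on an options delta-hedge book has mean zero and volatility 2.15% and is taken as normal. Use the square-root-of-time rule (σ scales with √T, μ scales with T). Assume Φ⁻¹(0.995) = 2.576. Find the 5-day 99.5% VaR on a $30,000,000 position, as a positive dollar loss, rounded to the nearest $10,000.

σ_{5d} = 2.15% × √5 = 4.808%.
VaR = 2.576 × 4.808% = 12.385%.
On $30,000,000: 0.12385 × $30,000,000 = $3,715,500.

$3,720,000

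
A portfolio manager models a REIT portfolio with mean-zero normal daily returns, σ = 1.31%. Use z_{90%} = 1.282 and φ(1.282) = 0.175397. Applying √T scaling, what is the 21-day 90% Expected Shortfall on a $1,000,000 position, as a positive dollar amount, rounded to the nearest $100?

$105,300

σ_{21d} = 1.31% × √21 = 6.003%.
ES multiplier = φ(z)/(1−α) = 0.175397/0.1 = 1.754.
ES = 6.003% × 1.754 = 10.529%; on $1,000,000: $105,290.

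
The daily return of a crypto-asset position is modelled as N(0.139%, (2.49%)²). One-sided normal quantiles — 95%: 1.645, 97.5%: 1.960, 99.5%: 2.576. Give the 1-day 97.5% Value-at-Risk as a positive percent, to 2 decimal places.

VaR = −μ + z·σ = −(0.139%) + 1.960 × 2.49% = 4.741%.

4.74%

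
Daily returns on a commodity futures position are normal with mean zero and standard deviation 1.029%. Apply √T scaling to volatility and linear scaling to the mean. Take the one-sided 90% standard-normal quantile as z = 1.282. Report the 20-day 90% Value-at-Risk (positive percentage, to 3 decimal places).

σ_{20d} = 1.029% × √20 = 4.602%.
VaR = 1.282 × 4.602% = 5.900%.

5.900%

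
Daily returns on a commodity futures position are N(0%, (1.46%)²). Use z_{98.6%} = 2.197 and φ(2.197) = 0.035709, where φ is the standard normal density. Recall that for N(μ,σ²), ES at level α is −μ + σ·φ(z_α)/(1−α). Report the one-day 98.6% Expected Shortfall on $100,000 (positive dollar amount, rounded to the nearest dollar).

$3,724

Tail multiplier: φ(z)/(1−α) = 0.035709 / 0.014 = 2.551.
ES = 1.46% × 2.551 = 3.724%.
On $100,000: 0.03724 × $100,000 = $3,724.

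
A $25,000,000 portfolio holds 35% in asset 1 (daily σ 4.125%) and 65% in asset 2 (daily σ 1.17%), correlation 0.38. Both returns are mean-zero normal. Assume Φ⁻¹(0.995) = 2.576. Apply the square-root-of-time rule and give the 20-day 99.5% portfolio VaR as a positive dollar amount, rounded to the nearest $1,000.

$5,386,000

σ_p = √(0.35²·4.125² + 0.65²·1.17² + 2·0.38·0.35·0.65·4.125·1.17) = 1.870%.
σ_{20d} = 1.870% × √20 = 8.363%.
VaR = 2.576 × 8.363% = 21.543%; on $25,000,000 that is $5,385,750.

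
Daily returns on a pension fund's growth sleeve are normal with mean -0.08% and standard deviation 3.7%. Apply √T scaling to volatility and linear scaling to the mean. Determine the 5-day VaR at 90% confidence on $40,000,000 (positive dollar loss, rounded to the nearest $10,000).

At 90%, z = 1.282.
σ_{5d} = 3.7% × √5 = 8.273%; μ_{5d} = 5 × -0.08% = -0.400%.
VaR = −(-0.400%) + 1.282 × 8.273% = 11.006%.
On $40,000,000: 0.11006 × $40,000,000 = $4,402,400.

$4,400,000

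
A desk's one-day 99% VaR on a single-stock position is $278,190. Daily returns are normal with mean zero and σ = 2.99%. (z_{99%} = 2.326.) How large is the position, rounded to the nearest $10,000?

$4,000,000

VaR as a fraction of value: z·σ = 2.326 × 2.99% = 6.95474%.
Position = $278,190 / 0.0695474 = $4,000,006.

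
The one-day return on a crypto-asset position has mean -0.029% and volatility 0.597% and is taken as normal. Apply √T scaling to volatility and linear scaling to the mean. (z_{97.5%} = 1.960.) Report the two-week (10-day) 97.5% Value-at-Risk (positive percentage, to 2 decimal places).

σ_{10d} = 0.597% × √10 = 1.888%; μ_{10d} = 10 × -0.029% = -0.290%.
VaR = −(-0.290%) + 1.960 × 1.888% = 3.990%.

3.99%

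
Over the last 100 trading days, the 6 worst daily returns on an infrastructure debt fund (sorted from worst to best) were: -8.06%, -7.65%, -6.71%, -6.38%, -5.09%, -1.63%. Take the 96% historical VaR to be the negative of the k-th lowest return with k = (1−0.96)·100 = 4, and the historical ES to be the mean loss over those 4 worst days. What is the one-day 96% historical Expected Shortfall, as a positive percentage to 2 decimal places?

7.20%

The 4 worst returns sum to -28.80%.
ES = −(-28.80%) / 4 = 7.2% ≈ 7.20%.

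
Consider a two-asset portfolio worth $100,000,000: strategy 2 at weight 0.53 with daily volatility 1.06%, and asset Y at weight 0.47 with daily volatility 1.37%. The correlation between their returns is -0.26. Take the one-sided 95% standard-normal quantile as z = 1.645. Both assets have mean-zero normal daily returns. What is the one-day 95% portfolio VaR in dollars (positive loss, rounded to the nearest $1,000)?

σ_p² = 0.53²·1.06² + 0.47²·1.37² + 2·-0.26·0.53·0.47·1.06·1.37 = 0.5421 (%²).
σ_p = √0.5421 = 0.736%.
VaR = 1.645 × 0.736% = 1.211%; on $100,000,000 that is $1,211,000.

$1,211,000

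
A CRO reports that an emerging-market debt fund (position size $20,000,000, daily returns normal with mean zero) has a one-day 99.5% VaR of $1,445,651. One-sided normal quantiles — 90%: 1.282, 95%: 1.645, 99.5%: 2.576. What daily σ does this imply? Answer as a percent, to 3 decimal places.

2.806%

VaR as a fraction: $1,445,651 / $20,000,000 = 7.228%.
σ = VaR / z = 7.228% / 2.576 = 2.806%.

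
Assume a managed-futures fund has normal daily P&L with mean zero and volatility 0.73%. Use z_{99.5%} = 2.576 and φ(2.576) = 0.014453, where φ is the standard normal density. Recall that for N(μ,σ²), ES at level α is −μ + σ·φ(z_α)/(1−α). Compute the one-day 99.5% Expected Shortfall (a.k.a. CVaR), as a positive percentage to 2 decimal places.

2.11%

Tail multiplier: φ(z)/(1−α) = 0.014453 / 0.005 = 2.891.
ES = 0.73% × 2.891 = 2.110%.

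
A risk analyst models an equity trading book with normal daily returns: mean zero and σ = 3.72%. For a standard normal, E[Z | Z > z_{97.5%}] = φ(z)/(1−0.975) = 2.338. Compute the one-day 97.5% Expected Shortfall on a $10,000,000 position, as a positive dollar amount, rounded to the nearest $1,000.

ES = 3.72% × 2.338 = 8.697%.
On $10,000,000: 0.08697 × $10,000,000 = $869,700.

$870,000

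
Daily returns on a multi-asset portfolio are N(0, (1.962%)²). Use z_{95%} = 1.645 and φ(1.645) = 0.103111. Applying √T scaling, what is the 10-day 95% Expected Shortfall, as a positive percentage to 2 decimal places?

12.79%

σ_{10d} = 1.962% × √10 = 6.204%.
ES multiplier = φ(z)/(1−α) = 0.103111/0.05 = 2.062.
ES = 6.204% × 2.062 = 12.793%.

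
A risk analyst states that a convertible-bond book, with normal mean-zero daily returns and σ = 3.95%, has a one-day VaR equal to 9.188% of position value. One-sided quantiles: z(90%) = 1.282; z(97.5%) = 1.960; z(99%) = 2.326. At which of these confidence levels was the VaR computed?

99%

Implied z = VaR/σ = 9.188 / 3.95 = 2.326.
This matches z(99%) = 2.326.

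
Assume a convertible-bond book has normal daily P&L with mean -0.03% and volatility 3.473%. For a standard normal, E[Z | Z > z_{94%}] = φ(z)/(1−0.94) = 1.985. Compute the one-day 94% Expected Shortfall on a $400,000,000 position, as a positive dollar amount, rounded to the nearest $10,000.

$27,700,000

ES = −(-0.03%) + 3.473% × 1.985 = 6.924%.
On $400,000,000: 0.06924 × $400,000,000 = $27,696,000.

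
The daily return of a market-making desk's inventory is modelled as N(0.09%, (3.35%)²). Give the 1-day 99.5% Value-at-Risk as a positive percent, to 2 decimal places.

At 99.5% one-sided, z = 2.576.
VaR = −μ + z·σ = −(0.09%) + 2.576 × 3.35% = 8.540%.

8.54%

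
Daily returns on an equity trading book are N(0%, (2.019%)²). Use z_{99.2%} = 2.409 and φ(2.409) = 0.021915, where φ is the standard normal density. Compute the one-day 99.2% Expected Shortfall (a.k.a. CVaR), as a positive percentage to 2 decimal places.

5.53%

Tail multiplier: φ(z)/(1−α) = 0.021915 / 0.008 = 2.739.
ES = 2.019% × 2.739 = 5.530%.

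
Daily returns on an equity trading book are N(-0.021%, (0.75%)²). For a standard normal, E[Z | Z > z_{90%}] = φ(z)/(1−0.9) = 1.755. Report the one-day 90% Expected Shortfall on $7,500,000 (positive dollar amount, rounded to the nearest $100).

ES = −(-0.021%) + 0.75% × 1.755 = 1.337%.
On $7,500,000: 0.01337 × $7,500,000 = $100,275.

$100,300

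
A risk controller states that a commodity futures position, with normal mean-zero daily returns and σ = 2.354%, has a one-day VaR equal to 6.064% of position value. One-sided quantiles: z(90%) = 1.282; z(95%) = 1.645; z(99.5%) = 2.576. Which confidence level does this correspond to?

99.5%

Implied z = VaR/σ = 6.064 / 2.354 = 2.576.
This matches z(99.5%) = 2.576.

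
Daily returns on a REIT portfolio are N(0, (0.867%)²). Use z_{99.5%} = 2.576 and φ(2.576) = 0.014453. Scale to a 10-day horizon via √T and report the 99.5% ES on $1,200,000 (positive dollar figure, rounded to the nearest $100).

σ_{10d} = 0.867% × √10 = 2.742%.
ES multiplier = φ(z)/(1−α) = 0.014453/0.005 = 2.891.
ES = 2.742% × 2.891 = 7.927%; on $1,200,000: $95,124.

$95,100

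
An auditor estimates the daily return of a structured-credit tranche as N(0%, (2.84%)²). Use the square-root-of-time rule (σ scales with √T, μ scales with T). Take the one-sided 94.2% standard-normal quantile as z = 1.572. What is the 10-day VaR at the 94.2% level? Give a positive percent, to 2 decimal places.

σ_{10d} = 2.84% × √10 = 8.981%.
VaR = 1.572 × 8.981% = 14.118%.

14.12%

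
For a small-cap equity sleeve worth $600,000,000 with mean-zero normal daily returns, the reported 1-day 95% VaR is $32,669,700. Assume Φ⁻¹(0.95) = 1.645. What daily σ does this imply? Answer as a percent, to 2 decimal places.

VaR as a fraction: $32,669,700 / $600,000,000 = 5.445%.
σ = VaR / z = 5.445% / 1.645 = 3.310%.

3.31%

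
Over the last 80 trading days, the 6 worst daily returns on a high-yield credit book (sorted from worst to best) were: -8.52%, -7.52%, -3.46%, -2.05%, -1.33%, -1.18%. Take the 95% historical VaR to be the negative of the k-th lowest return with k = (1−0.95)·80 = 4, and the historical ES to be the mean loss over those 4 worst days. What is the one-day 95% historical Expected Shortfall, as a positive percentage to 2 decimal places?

The 4 worst returns sum to -21.55%.
ES = −(-21.55%) / 4 = 5.3875% ≈ 5.39%.

5.39%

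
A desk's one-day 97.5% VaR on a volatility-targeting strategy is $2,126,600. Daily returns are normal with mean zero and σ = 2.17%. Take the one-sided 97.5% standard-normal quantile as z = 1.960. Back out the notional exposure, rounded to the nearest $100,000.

VaR as a fraction of value: z·σ = 1.960 × 2.17% = 4.2532%.
Position = $2,126,600 / 0.042532 = $50,000,000.

$50,000,000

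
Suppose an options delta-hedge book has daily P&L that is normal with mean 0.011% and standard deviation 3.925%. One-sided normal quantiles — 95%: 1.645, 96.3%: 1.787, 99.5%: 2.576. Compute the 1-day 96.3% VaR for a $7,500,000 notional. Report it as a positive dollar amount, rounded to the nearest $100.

$525,200

VaR = −μ + z·σ = −(0.011%) + 1.787 × 3.925% = 7.003%.
On $7,500,000: 0.07003 × $7,500,000 = $525,225.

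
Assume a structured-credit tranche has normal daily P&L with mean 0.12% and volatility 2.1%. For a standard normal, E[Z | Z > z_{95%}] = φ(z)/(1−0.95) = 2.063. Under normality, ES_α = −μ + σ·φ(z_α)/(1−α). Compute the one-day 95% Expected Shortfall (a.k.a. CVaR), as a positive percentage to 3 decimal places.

4.212%

ES = −(0.12%) + 2.1% × 2.063 = 4.212%.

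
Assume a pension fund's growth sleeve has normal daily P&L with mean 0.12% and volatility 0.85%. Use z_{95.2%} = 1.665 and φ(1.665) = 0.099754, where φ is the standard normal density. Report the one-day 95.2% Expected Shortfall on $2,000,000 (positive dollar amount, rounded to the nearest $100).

$32,900

Tail multiplier: φ(z)/(1−α) = 0.099754 / 0.048 = 2.078.
ES = −(0.12%) + 0.85% × 2.078 = 1.646%.
On $2,000,000: 0.01646 × $2,000,000 = $32,920.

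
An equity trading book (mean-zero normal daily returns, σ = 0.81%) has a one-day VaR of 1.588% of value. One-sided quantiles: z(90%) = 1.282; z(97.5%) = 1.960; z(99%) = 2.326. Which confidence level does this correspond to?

Implied z = VaR/σ = 1.588 / 0.81 = 1.960.
This matches z(97.5%) = 1.960.

97.5%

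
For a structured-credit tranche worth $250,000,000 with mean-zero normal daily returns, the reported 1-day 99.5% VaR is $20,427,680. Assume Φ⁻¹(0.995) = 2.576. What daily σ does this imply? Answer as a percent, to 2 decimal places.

3.17%

VaR as a fraction: $20,427,680 / $250,000,000 = 8.171%.
σ = VaR / z = 8.171% / 2.576 = 3.172%.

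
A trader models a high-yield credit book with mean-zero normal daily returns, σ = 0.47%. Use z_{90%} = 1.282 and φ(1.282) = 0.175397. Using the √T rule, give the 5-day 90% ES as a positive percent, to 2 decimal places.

1.84%

σ_{5d} = 0.47% × √5 = 1.051%.
ES multiplier = φ(z)/(1−α) = 0.175397/0.1 = 1.754.
ES = 1.051% × 1.754 = 1.843%.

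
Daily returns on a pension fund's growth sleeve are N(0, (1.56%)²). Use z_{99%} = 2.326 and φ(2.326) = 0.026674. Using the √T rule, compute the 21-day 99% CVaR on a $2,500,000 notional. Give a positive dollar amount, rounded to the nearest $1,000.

$477,000

σ_{21d} = 1.56% × √21 = 7.149%.
ES multiplier = φ(z)/(1−α) = 0.026674/0.01 = 2.667.
ES = 7.149% × 2.667 = 19.066%; on $2,500,000: $476,650.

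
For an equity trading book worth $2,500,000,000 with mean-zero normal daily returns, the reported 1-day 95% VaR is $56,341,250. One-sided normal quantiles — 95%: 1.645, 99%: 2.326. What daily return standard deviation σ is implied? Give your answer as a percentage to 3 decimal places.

VaR as a fraction: $56,341,250 / $2,500,000,000 = 2.254%.
σ = VaR / z = 2.254% / 1.645 = 1.370%.

1.370%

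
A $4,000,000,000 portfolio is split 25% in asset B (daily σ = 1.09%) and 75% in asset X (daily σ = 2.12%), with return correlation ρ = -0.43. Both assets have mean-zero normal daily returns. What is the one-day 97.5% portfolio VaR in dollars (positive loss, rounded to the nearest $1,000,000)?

σ_p² = 0.25²·1.09² + 0.75²·2.12² + 2·-0.43·0.25·0.75·1.09·2.12 = 2.2297 (%²).
σ_p = √2.2297 = 1.493%.
At 97.5%, z = 1.960.
VaR = 1.960 × 1.493% = 2.926%; on $4,000,000,000 that is $117,040,000.

$117,000,000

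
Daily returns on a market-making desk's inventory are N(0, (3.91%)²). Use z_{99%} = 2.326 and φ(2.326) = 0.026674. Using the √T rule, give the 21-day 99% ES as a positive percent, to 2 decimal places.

47.79%

σ_{21d} = 3.91% × √21 = 17.918%.
ES multiplier = φ(z)/(1−α) = 0.026674/0.01 = 2.667.
ES = 17.918% × 2.667 = 47.787%.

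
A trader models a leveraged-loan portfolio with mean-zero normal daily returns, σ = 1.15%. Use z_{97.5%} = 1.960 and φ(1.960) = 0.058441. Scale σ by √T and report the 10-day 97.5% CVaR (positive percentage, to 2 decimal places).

8.50%

σ_{10d} = 1.15% × √10 = 3.637%.
ES multiplier = φ(z)/(1−α) = 0.058441/0.025 = 2.338.
ES = 3.637% × 2.338 = 8.503%.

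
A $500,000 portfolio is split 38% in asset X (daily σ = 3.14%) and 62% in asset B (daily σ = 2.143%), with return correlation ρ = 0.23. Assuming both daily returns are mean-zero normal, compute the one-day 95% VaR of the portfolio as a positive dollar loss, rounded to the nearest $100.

σ_p² = 0.38²·3.14² + 0.62²·2.143² + 2·0.23·0.38·0.62·3.14·2.143 = 3.9183 (%²).
σ_p = √3.9183 = 1.979%.
At 95%, z = 1.645.
VaR = 1.645 × 1.979% = 3.255%; on $500,000 that is $16,275.

$16,300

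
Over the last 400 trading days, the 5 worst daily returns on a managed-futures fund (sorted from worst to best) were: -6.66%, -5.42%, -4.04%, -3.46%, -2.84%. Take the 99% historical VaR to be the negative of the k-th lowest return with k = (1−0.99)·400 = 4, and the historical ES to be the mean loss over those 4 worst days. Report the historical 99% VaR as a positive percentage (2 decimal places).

3.46%

k = 4; the 4th lowest return is -3.46%, so VaR = 3.46%.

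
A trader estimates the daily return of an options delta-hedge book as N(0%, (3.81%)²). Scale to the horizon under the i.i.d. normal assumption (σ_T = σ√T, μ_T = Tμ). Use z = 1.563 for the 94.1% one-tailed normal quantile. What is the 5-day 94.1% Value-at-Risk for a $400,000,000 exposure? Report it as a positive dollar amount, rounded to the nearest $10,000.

$53,260,000

σ_{5d} = 3.81% × √5 = 8.519%.
VaR = 1.563 × 8.519% = 13.315%.
On $400,000,000: 0.13315 × $400,000,000 = $53,260,000.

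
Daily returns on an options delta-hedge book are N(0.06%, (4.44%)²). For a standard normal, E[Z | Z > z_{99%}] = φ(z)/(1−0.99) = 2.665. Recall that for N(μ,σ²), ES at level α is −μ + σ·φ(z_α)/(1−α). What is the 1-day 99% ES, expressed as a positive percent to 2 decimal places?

11.77%

ES = −(0.06%) + 4.44% × 2.665 = 11.773%.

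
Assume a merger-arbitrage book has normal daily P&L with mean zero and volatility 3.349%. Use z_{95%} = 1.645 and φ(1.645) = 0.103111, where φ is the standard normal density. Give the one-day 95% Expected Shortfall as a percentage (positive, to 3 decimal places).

6.906%

Tail multiplier: φ(z)/(1−α) = 0.103111 / 0.05 = 2.062.
ES = 3.349% × 2.062 = 6.906%.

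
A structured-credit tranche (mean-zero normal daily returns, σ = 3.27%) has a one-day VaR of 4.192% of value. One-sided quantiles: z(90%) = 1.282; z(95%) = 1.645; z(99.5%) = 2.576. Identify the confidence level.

Implied z = VaR/σ = 4.192 / 3.27 = 1.282.
This matches z(90%) = 1.282.

90%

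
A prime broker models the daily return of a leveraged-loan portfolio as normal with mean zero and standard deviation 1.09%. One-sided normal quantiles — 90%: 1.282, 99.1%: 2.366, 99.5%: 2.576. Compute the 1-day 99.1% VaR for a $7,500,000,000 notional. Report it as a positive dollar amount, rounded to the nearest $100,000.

VaR = z·σ = 2.366 × 1.09% = 2.579%.
On $7,500,000,000: 0.02579 × $7,500,000,000 = $193,425,000.

$193,400,000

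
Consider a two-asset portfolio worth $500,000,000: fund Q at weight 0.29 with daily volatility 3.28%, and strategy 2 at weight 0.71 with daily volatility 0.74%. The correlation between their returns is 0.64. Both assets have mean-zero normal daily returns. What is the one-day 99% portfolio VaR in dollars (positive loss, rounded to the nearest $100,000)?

σ_p² = 0.29²·3.28² + 0.71²·0.74² + 2·0.64·0.29·0.71·3.28·0.74 = 1.8205 (%²).
σ_p = √1.8205 = 1.349%.
At 99%, z = 2.326.
VaR = 2.326 × 1.349% = 3.138%; on $500,000,000 that is $15,690,000.

$15,700,000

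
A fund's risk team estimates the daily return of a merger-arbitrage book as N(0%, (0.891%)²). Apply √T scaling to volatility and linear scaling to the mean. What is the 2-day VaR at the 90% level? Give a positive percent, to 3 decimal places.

1.615%

At 90%, z = 1.282.
σ_{2d} = 0.891% × √2 = 1.260%.
VaR = 1.282 × 1.260% = 1.615%.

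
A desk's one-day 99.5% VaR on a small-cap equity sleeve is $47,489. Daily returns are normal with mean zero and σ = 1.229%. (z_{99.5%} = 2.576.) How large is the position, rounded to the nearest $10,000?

VaR as a fraction of value: z·σ = 2.576 × 1.229% = 3.1659%.
Position = $47,489 / 0.031659 = $1,500,014.

$1,500,000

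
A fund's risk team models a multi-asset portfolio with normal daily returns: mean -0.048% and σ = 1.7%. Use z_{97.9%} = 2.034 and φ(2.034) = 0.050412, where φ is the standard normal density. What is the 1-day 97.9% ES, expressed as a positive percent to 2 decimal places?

4.13%

Tail multiplier: φ(z)/(1−α) = 0.050412 / 0.021 = 2.401.
ES = −(-0.048%) + 1.7% × 2.401 = 4.130%.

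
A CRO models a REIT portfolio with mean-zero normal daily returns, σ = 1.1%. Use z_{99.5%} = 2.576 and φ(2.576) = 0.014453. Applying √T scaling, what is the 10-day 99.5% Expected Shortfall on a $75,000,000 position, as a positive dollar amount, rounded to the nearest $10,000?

$7,540,000

σ_{10d} = 1.1% × √10 = 3.479%.
ES multiplier = φ(z)/(1−α) = 0.014453/0.005 = 2.891.
ES = 3.479% × 2.891 = 10.058%; on $75,000,000: $7,543,500.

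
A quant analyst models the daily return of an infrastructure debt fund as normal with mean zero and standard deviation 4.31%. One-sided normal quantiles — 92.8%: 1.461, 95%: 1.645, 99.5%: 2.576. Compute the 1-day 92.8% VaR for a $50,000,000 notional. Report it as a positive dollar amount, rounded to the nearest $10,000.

$3,150,000

VaR = z·σ = 1.461 × 4.31% = 6.297%.
On $50,000,000: 0.06297 × $50,000,000 = $3,148,500.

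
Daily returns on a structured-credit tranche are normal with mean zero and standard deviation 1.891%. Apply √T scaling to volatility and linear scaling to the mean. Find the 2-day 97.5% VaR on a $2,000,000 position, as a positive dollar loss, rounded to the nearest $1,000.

$105,000

At 97.5%, z = 1.960.
σ_{2d} = 1.891% × √2 = 2.674%.
VaR = 1.960 × 2.674% = 5.241%.
On $2,000,000: 0.05241 × $2,000,000 = $104,820.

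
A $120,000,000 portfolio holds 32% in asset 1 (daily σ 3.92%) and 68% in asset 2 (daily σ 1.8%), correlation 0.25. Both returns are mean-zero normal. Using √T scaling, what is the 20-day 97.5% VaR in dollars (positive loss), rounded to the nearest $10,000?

$20,610,000

σ_p = √(0.32²·3.92² + 0.68²·1.8² + 2·0.25·0.32·0.68·3.92·1.8) = 1.959%.
σ_{20d} = 1.959% × √20 = 8.761%.
z(97.5%) = 1.960.
VaR = 1.960 × 8.761% = 17.172%; on $120,000,000 that is $20,606,400.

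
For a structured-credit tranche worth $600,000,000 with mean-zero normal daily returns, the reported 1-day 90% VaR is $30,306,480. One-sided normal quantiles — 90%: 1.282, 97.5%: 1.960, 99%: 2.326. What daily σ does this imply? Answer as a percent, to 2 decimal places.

3.94%

VaR as a fraction: $30,306,480 / $600,000,000 = 5.051%.
σ = VaR / z = 5.051% / 1.282 = 3.940%.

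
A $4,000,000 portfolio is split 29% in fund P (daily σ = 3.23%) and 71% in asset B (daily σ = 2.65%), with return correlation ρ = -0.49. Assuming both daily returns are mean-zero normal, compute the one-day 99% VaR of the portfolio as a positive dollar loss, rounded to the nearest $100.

σ_p² = 0.29²·3.23² + 0.71²·2.65² + 2·-0.49·0.29·0.71·3.23·2.65 = 2.6903 (%²).
σ_p = √2.6903 = 1.640%.
At 99%, z = 2.326.
VaR = 2.326 × 1.640% = 3.815%; on $4,000,000 that is $152,600.

$152,600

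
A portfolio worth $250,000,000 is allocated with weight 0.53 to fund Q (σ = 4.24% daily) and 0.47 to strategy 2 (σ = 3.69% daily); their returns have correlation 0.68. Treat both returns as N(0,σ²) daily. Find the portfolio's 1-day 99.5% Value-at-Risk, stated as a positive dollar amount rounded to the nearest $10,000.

$23,540,000

σ_p² = 0.53²·4.24² + 0.47²·3.69² + 2·0.68·0.53·0.47·4.24·3.69 = 13.3581 (%²).
σ_p = √13.3581 = 3.655%.
At 99.5%, z = 2.576.
VaR = 2.576 × 3.655% = 9.415%; on $250,000,000 that is $23,537,500.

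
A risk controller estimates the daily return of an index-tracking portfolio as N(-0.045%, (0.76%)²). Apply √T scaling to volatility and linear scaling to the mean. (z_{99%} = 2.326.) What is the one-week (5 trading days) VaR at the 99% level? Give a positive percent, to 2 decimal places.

4.18%

σ_{5d} = 0.76% × √5 = 1.699%; μ_{5d} = 5 × -0.045% = -0.225%.
VaR = −(-0.225%) + 2.326 × 1.699% = 4.177%.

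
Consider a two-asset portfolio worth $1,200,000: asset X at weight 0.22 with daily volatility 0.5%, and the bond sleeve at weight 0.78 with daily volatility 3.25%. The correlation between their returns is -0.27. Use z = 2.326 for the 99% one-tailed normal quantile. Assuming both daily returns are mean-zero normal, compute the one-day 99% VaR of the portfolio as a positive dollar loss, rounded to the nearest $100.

$70,000

σ_p² = 0.22²·0.5² + 0.78²·3.25² + 2·-0.27·0.22·0.78·0.5·3.25 = 6.2877 (%²).
σ_p = √6.2877 = 2.508%.
VaR = 2.326 × 2.508% = 5.834%; on $1,200,000 that is $70,008.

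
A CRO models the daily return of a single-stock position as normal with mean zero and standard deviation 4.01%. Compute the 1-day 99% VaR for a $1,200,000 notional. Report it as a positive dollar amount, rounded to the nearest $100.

At 99% one-sided, z = 2.326.
VaR = z·σ = 2.326 × 4.01% = 9.327%.
On $1,200,000: 0.09327 × $1,200,000 = $111,924.

$111,900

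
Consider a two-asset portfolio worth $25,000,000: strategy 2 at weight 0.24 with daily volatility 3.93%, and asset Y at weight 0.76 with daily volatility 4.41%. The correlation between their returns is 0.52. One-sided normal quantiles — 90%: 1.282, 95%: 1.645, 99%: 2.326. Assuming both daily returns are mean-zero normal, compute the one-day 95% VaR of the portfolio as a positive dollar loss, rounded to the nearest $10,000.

σ_p² = 0.24²·3.93² + 0.76²·4.41² + 2·0.52·0.24·0.76·3.93·4.41 = 15.4105 (%²).
σ_p = √15.4105 = 3.926%.
VaR = 1.645 × 3.926% = 6.458%; on $25,000,000 that is $1,614,500.

$1,610,000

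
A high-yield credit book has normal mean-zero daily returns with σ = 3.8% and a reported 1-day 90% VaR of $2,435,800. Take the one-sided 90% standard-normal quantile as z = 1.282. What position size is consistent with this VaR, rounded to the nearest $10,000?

VaR as a fraction of value: z·σ = 1.282 × 3.8% = 4.8716%.
Position = $2,435,800 / 0.048716 = $50,000,000.

$50,000,000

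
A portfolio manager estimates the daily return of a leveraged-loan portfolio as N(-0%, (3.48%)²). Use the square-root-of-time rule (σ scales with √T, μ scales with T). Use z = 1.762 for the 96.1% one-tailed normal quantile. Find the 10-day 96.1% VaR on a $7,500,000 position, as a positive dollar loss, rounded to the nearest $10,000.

σ_{10d} = 3.48% × √10 = 11.005%.
VaR = 1.762 × 11.005% = 19.391%.
On $7,500,000: 0.19391 × $7,500,000 = $1,454,325.

$1,450,000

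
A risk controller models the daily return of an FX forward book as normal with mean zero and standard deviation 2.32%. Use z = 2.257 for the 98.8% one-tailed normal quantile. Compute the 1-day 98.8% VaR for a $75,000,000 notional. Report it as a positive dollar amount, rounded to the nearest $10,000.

$3,930,000

VaR = z·σ = 2.257 × 2.32% = 5.236%.
On $75,000,000: 0.05236 × $75,000,000 = $3,927,000.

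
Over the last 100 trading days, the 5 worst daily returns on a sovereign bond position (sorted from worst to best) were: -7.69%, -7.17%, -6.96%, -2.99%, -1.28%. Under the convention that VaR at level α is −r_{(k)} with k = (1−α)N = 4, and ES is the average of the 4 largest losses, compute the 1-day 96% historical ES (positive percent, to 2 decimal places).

6.20%

The 4 worst returns sum to -24.81%.
ES = −(-24.81%) / 4 = 6.2025% ≈ 6.20%.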